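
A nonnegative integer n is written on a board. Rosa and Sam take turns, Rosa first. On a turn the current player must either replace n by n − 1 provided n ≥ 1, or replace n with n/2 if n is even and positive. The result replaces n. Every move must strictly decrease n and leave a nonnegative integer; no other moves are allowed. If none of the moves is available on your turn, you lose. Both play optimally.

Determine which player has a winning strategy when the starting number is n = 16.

Rosa wins.

Label each position W (a win for the player to move) or L (a loss). A position with no legal move is L; any other position is W exactly when some move reaches an L, and L when every move reaches a W.
n=0: no move → L
n=1: reaches L-position 0 → W
n=2: only reaches 1(W), which is W → L
n=3: reaches L-position 2 → W
n=4: reaches L-position 2 → W
n=5: only reaches 4(W), which is W → L
n=6: reaches L-position 5 → W
n=7: only reaches 6(W), which is W → L
n=8: reaches L-position 7 → W
n=9: only reaches 8(W), which is W → L
n=10: reaches L-position 5 → W
n=11: only reaches 10(W), which is W → L
n=12: reaches L-position 11 → W
n=13: only reaches 12(W), which is W → L
n=14: reaches L-position 7 → W
n=15: only reaches 14(W), which is W → L
n=16: reaches L-position 15 → W
The starting position 16 is W: Rosa should move to 15, handing over an L position.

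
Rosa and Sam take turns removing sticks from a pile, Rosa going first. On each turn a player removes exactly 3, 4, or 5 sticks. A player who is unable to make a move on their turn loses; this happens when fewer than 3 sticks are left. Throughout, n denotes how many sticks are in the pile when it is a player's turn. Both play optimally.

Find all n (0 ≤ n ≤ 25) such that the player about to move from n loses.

Work bottom-up. With no move the player to move loses. Otherwise the position is W if at least one move leads to an L position for the opponent, and L if every move leads to a W.
n=0: no move → L
n=1: no move → L
n=2: no move → L
n=3: →0(L), so W
n=4: →1(L), so W
n=5: →2(L), so W
n=6: →2(L), so W
n=7: →2(L), so W
n=8: →5(W), 4(W), 3(W) — all W, so L
n=9: →6(W), 5(W), 4(W) — all W, so L
n=10: →7(W), 6(W), 5(W) — all W, so L
n=11: →8(L), so W
n=12: →9(L), so W
n=13: →10(L), so W
n=14: →10(L), so W
n=15: →10(L), so W
n=16: →13(W), 12(W), 11(W) — all W, so L
n=17: →14(W), 13(W), 12(W) — all W, so L
n=18: →15(W), 14(W), 13(W) — all W, so L
n=19: →16(L), so W
n=20: →17(L), so W
n=21: →18(L), so W
n=22: →18(L), so W
n=23: →18(L), so W
n=24: →21(W), 20(W), 19(W) — all W, so L
n=25: →22(W), 21(W), 20(W) — all W, so L
The losing starting values of n are exactly the entries labelled L in this table (11 of them).

0, 1, 2, 8, 9, 10, 16, 17, 18, 24, 25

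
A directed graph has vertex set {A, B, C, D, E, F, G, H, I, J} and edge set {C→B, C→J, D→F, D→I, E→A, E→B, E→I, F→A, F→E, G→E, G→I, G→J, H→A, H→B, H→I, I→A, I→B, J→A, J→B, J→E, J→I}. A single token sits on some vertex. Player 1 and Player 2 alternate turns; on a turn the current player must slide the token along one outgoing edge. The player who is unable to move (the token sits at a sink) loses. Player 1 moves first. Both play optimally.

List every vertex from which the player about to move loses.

Compute win/loss labels from the base case upward. A position with no move is L. Any other position is W if it can reach an L in one move, else L.
Every edge goes from a vertex to one that appears earlier in the order B, A, I, E, F, H, D, J, C, G, so processing vertices in that order labels each vertex after all of its successors.
B: no outgoing edge → L
A: no outgoing edge → L
I: can move to A, which is L ⇒ W
E: can move to A, which is L ⇒ W
F: can move to A, which is L ⇒ W
H: can move to A, which is L ⇒ W
D: moves to F(W), I(W); every one is W ⇒ L
J: can move to A, which is L ⇒ W
C: can move to B, which is L ⇒ W
G: moves to J(W), E(W), I(W); every one is W ⇒ L
The losing starting vertices are exactly the entries labelled L in this table (4 of them).

A, B, D, G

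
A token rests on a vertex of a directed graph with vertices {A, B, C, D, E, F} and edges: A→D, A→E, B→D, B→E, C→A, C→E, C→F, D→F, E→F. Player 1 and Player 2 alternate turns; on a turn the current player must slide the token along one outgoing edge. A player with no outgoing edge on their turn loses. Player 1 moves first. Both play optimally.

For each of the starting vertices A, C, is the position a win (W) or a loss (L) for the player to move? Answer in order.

A: L, C: W

Label each position W (a win for the player to move) or L (a loss). A position with no legal move is L; any other position is W exactly when some move reaches an L, and L when every move reaches a W.
Every edge goes from a vertex to one that appears earlier in the order F, D, E, A, B, C, so processing vertices in that order labels each vertex after all of its successors.
F: no outgoing edge → L
D: →F(L), so W
E: →F(L), so W
A: →E(W), D(W) — all W, so L
B: →E(W), D(W) — all W, so L
C: →A(L), so W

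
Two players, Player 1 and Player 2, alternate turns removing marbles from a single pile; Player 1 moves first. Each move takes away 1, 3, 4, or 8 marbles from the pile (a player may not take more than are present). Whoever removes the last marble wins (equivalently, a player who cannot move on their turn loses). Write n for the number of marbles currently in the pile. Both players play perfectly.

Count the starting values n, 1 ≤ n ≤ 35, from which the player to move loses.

10

Build the W/L table. Terminal = L. A non-terminal position is W if it has a move to some L; otherwise it is L.
n=0: no move → L
n=1: →0(L), so W
n=2: →1(W) only, which is W, so L
n=3: →2(L), so W
n=4: →0(L), so W
n=5: →2(L), so W
n=6: →2(L), so W
n=7: →6(W), 4(W), 3(W) — all W, so L
n=8: →7(L), so W
n=9: →8(W), 6(W), 5(W), 1(W) — all W, so L
n=10: →9(L), so W
n=11: →7(L), so W
n=12: →9(L), so W
n=13: →9(L), so W
n=14: →13(W), 11(W), 10(W), 6(W) — all W, so L
n=15: →14(L), so W
n=16: →15(W), 13(W), 12(W), 8(W) — all W, so L
n=17: →16(L), so W
n=18: →14(L), so W
n=19: →16(L), so W
n=20: →16(L), so W
n=21: →20(W), 18(W), 17(W), 13(W) — all W, so L
n=22: →21(L), so W
n=23: →22(W), 20(W), 19(W), 15(W) — all W, so L
n=24: →23(L), so W
n=25: →21(L), so W
n=26: →23(L), so W
n=27: →23(L), so W
n=28: →27(W), 25(W), 24(W), 20(W) — all W, so L
n=29: →28(L), so W
n=30: →29(W), 27(W), 26(W), 22(W) — all W, so L
n=31: →30(L), so W
n=32: →28(L), so W
n=33: →30(L), so W
n=34: →30(L), so W
n=35: →34(W), 32(W), 31(W), 27(W) — all W, so L
L entries with 1 ≤ n ≤ 35 (n=0 is outside the asked range and is not counted): n = 2, 7, 9, 14, 16, 21, 23, 28, 30, 35; that makes 10.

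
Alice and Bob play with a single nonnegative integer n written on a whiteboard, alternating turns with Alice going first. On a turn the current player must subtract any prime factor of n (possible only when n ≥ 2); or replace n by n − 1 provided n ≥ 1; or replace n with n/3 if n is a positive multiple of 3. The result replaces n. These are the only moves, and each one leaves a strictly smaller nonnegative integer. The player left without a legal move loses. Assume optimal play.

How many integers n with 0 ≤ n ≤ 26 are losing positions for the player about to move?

Compute win/loss labels from the base case upward. A position with no move is L. Any other position is W if it can reach an L in one move, else L.
n=0: no move → L
n=1: can move to 0, which is L ⇒ W
n=2: can move to 0, which is L ⇒ W
n=3: can move to 0, which is L ⇒ W
n=4: moves to 2(W), 3(W); every one is W ⇒ L
n=5: can move to 0, which is L ⇒ W
n=6: can move to 4, which is L ⇒ W
n=7: can move to 0, which is L ⇒ W
n=8: moves to 6(W), 7(W); every one is W ⇒ L
n=9: can move to 8, which is L ⇒ W
n=10: can move to 8, which is L ⇒ W
n=11: can move to 0, which is L ⇒ W
n=12: can move to 4, which is L ⇒ W
n=13: can move to 0, which is L ⇒ W
n=14: moves to 7(W), 12(W), 13(W); every one is W ⇒ L
n=15: can move to 14, which is L ⇒ W
n=16: can move to 14, which is L ⇒ W
n=17: can move to 0, which is L ⇒ W
n=18: moves to 6(W), 15(W), 16(W), 17(W); every one is W ⇒ L
n=19: can move to 0, which is L ⇒ W
n=20: can move to 18, which is L ⇒ W
n=21: can move to 14, which is L ⇒ W
n=22: moves to 11(W), 20(W), 21(W); every one is W ⇒ L
n=23: can move to 0, which is L ⇒ W
n=24: can move to 8, which is L ⇒ W
n=25: moves to 20(W), 24(W); every one is W ⇒ L
n=26: can move to 25, which is L ⇒ W
L entries with 0 ≤ n ≤ 26: n = 0, 4, 8, 14, 18, 22, 25; that makes 7.

7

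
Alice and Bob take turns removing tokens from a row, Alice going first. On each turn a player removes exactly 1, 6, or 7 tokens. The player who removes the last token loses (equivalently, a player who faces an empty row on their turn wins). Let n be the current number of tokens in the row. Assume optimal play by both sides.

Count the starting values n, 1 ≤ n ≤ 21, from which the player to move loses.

6

Compute win/loss labels from the base case upward. A position with no move is W. Any other position is W if it can reach an L in one move, else L.
n=0: no move; the opponent has just taken the last token and therefore loses → W
n=1: only reaches 0(W), which is W → L
n=2: reaches L-position 1 → W
n=3: only reaches 2(W), which is W → L
n=4: reaches L-position 3 → W
n=5: only reaches 4(W), which is W → L
n=6: reaches L-position 5 → W
n=7: reaches L-position 1 → W
n=8: reaches L-position 1 → W
n=9: reaches L-position 3 → W
n=10: reaches L-position 3 → W
n=11: reaches L-position 5 → W
n=12: reaches L-position 5 → W
n=13: only reaches 12(W), 7(W), 6(W), all W → L
n=14: reaches L-position 13 → W
n=15: only reaches 14(W), 9(W), 8(W), all W → L
n=16: reaches L-position 15 → W
n=17: only reaches 16(W), 11(W), 10(W), all W → L
n=18: reaches L-position 17 → W
n=19: reaches L-position 13 → W
n=20: reaches L-position 13 → W
n=21: reaches L-position 15 → W
L entries with 1 ≤ n ≤ 21 (the range starts at n=1): n = 1, 3, 5, 13, 15, 17; that makes 6.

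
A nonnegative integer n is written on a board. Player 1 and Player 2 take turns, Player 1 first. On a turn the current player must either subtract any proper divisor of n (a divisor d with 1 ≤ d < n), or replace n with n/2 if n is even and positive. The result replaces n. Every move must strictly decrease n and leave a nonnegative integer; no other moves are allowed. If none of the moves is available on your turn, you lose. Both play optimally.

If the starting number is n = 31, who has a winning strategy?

Use the standard recursion: the mover loses at a terminal position; elsewhere, the mover wins exactly when some move hands the opponent an L position.
n=0: no move → L
n=1: no move → L
n=2: →1(L), so W
n=3: →2(W) only, which is W, so L
n=4: →3(L), so W
n=5: →4(W) only, which is W, so L
n=6: →3(L), so W
n=7: →6(W) only, which is W, so L
n=8: →7(L), so W
n=9: →6(W), 8(W) — all W, so L
n=10: →5(L), so W
n=11: →10(W) only, which is W, so L
n=12: →9(L), so W
n=13: →12(W) only, which is W, so L
n=14: →7(L), so W
n=15: →10(W), 12(W), 14(W) — all W, so L
n=16: →15(L), so W
n=17: →16(W) only, which is W, so L
n=18: →9(L), so W
n=19: →18(W) only, which is W, so L
n=20: →15(L), so W
n=21: →14(W), 18(W), 20(W) — all W, so L
n=22: →11(L), so W
n=23: →22(W) only, which is W, so L
n=24: →21(L), so W
n=25: →20(W), 24(W) — all W, so L
n=26: →13(L), so W
n=27: →18(W), 24(W), 26(W) — all W, so L
n=28: →21(L), so W
n=29: →28(W) only, which is W, so L
n=30: →15(L), so W
n=31: →30(W) only, which is W, so L
The starting position 31 is L: whatever Player 1 does, the opponent receives a W position.

Player 2 wins.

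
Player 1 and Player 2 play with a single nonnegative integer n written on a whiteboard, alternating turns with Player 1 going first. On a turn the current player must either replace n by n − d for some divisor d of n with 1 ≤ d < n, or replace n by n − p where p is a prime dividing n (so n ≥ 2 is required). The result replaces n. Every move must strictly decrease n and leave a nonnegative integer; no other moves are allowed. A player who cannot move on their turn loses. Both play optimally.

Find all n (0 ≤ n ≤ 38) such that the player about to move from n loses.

0, 1, 4, 9, 14, 20, 26, 32, 35, 38

Build the W/L table. Terminal = L. A non-terminal position is W if it has a move to some L; otherwise it is L.
n=0: no move → L
n=1: no move → L
n=2: →0(L), so W
n=3: →0(L), so W
n=4: →2(W), 3(W) — all W, so L
n=5: →0(L), so W
n=6: →4(L), so W
n=7: →0(L), so W
n=8: →4(L), so W
n=9: →6(W), 8(W) — all W, so L
n=10: →9(L), so W
n=11: →0(L), so W
n=12: →9(L), so W
n=13: →0(L), so W
n=14: →7(W), 12(W), 13(W) — all W, so L
n=15: →14(L), so W
n=16: →14(L), so W
n=17: →0(L), so W
n=18: →9(L), so W
n=19: →0(L), so W
n=20: →10(W), 15(W), 16(W), 18(W), 19(W) — all W, so L
n=21: →14(L), so W
n=22: →20(L), so W
n=23: →0(L), so W
n=24: →20(L), so W
n=25: →20(L), so W
n=26: →13(W), 24(W), 25(W) — all W, so L
n=27: →26(L), so W
n=28: →14(L), so W
n=29: →0(L), so W
n=30: →20(L), so W
n=31: →0(L), so W
n=32: →16(W), 24(W), 28(W), 30(W), 31(W) — all W, so L
n=33: →32(L), so W
n=34: →32(L), so W
n=35: →28(W), 30(W), 34(W) — all W, so L
n=36: →32(L), so W
n=37: →0(L), so W
n=38: →19(W), 36(W), 37(W) — all W, so L
Reading off the rows marked L gives the requested list; there are 10 such values of n.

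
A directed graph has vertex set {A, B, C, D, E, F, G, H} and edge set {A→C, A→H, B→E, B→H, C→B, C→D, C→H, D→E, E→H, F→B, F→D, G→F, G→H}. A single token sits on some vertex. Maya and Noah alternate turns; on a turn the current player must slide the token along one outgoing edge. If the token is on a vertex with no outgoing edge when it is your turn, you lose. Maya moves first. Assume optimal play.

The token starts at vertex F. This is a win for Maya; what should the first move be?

Move to D.

Classify positions by backward induction: terminal positions (no move available) are L. From any other position, the mover wins iff some move reaches an L.
Every edge goes from a vertex to one that appears earlier in the order H, E, D, B, F, C, A, G, so processing vertices in that order labels each vertex after all of its successors.
H: no outgoing edge → L
E: W (go to H, an L position)
D: L (sole option E(W) is W)
B: W (go to H, an L position)
F: W (go to D, an L position)
C: W (go to D, an L position)
A: W (go to H, an L position)
G: W (go to H, an L position)
From F, the L positions reachable in one move are: D.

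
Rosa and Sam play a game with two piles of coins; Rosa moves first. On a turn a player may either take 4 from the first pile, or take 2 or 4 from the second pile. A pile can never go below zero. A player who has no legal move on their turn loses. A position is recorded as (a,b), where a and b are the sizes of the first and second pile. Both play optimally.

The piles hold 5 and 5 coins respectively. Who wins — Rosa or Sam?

Rosa wins.

Work bottom-up. With no move the player to move loses. Otherwise the position is W if at least one move leads to an L position for the opponent, and L if every move leads to a W.
No move ever increases a pile, so every position that can arise here has a ≤ 5 and b ≤ 5; it is enough to label the cells with 0 ≤ a ≤ 5 and 0 ≤ b ≤ 5.
Every move lowers a or b (never raises either), so fill the grid row by row in increasing a, and left to right within a row: each cell's successors are then already labelled.
      b=0  b=1  b=2  b=3  b=4  b=5
a=0:    L    L    W    W    W    W
a=1:    L    L    W    W    W    W
a=2:    L    L    W    W    W    W
a=3:    L    L    W    W    W    W
a=4:    W    W    L    L    W    W
a=5:    W    W    L    L    W    W
Cells with no legal move (terminal, hence L): (0,0), (0,1), (1,0), (1,1), (2,0), (2,1), (3,0), (3,1).
The remaining L cells, each justified by listing all of its moves:
(4,2): only reaches (0,2)(W), (4,0)(W), all W → L
(4,3): only reaches (0,3)(W), (4,1)(W), all W → L
(5,2): only reaches (1,2)(W), (5,0)(W), all W → L
(5,3): only reaches (1,3)(W), (5,1)(W), all W → L
Every other cell has at least one move into one of the L cells above, so it is W.
From (5,5) Rosa can move to (5,3), reaching an L position.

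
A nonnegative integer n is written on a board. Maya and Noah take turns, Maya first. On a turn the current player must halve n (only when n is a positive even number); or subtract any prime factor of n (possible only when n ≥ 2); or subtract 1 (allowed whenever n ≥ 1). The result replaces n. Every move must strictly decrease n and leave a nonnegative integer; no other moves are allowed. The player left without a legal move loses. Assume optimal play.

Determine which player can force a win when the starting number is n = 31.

Maya wins.

Build the W/L table. Terminal = L. A non-terminal position is W if it has a move to some L; otherwise it is L.
n=0: no move → L
n=1: →0(L), so W
n=2: →0(L), so W
n=3: →0(L), so W
n=4: →2(W), 3(W) — all W, so L
n=5: →0(L), so W
n=6: →4(L), so W
n=7: →0(L), so W
n=8: →4(L), so W
n=9: →6(W), 8(W) — all W, so L
n=10: →9(L), so W
n=11: →0(L), so W
n=12: →9(L), so W
n=13: →0(L), so W
n=14: →7(W), 12(W), 13(W) — all W, so L
n=15: →14(L), so W
n=16: →14(L), so W
n=17: →0(L), so W
n=18: →9(L), so W
n=19: →0(L), so W
n=20: →10(W), 15(W), 18(W), 19(W) — all W, so L
n=21: →14(L), so W
n=22: →20(L), so W
n=23: →0(L), so W
n=24: →12(W), 21(W), 22(W), 23(W) — all W, so L
n=25: →20(L), so W
n=26: →24(L), so W
n=27: →24(L), so W
n=28: →14(L), so W
n=29: →0(L), so W
n=30: →15(W), 25(W), 27(W), 28(W), 29(W) — all W, so L
n=31: →0(L), so W
From 31 Maya can move to 0, reaching an L position.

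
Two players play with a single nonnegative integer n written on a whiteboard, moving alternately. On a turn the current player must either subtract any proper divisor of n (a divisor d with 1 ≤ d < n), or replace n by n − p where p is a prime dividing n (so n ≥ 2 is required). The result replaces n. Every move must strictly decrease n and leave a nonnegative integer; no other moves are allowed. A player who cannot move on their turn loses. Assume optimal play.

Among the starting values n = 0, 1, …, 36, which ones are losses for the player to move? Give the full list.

Classify positions by backward induction: terminal positions (no move available) are L. From any other position, the mover wins iff some move reaches an L.
n=0: no move → L
n=1: no move → L
n=2: can move to 0, which is L ⇒ W
n=3: can move to 0, which is L ⇒ W
n=4: moves to 2(W), 3(W); every one is W ⇒ L
n=5: can move to 0, which is L ⇒ W
n=6: can move to 4, which is L ⇒ W
n=7: can move to 0, which is L ⇒ W
n=8: can move to 4, which is L ⇒ W
n=9: moves to 6(W), 8(W); every one is W ⇒ L
n=10: can move to 9, which is L ⇒ W
n=11: can move to 0, which is L ⇒ W
n=12: can move to 9, which is L ⇒ W
n=13: can move to 0, which is L ⇒ W
n=14: moves to 7(W), 12(W), 13(W); every one is W ⇒ L
n=15: can move to 14, which is L ⇒ W
n=16: can move to 14, which is L ⇒ W
n=17: can move to 0, which is L ⇒ W
n=18: can move to 9, which is L ⇒ W
n=19: can move to 0, which is L ⇒ W
n=20: moves to 10(W), 15(W), 16(W), 18(W), 19(W); every one is W ⇒ L
n=21: can move to 14, which is L ⇒ W
n=22: can move to 20, which is L ⇒ W
n=23: can move to 0, which is L ⇒ W
n=24: can move to 20, which is L ⇒ W
n=25: can move to 20, which is L ⇒ W
n=26: moves to 13(W), 24(W), 25(W); every one is W ⇒ L
n=27: can move to 26, which is L ⇒ W
n=28: can move to 14, which is L ⇒ W
n=29: can move to 0, which is L ⇒ W
n=30: can move to 20, which is L ⇒ W
n=31: can move to 0, which is L ⇒ W
n=32: moves to 16(W), 24(W), 28(W), 30(W), 31(W); every one is W ⇒ L
n=33: can move to 32, which is L ⇒ W
n=34: can move to 32, which is L ⇒ W
n=35: moves to 28(W), 30(W), 34(W); every one is W ⇒ L
n=36: can move to 32, which is L ⇒ W
Reading off the rows marked L gives the requested list; there are 9 such values of n.

0, 1, 4, 9, 14, 20, 26, 32, 35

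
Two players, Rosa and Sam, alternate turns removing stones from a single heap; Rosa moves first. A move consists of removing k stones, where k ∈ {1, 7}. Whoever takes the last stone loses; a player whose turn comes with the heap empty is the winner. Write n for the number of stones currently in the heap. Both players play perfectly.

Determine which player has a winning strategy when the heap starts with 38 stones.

Work bottom-up. With no move the player to move wins. Otherwise the position is W if at least one move leads to an L position for the opponent, and L if every move leads to a W.
n=0: no move; the opponent has just taken the last stone and therefore loses → W
n=1: →0(W) only, which is W, so L
n=2: →1(L), so W
n=3: →2(W) only, which is W, so L
n=4: →3(L), so W
n=5: →4(W) only, which is W, so L
n=6: →5(L), so W
n=7: →6(W), 0(W) — all W, so L
n=8: →7(L), so W
n=9: →8(W), 2(W) — all W, so L
n=10: →9(L), so W
n=11: →10(W), 4(W) — all W, so L
n=12: →11(L), so W
n=13: →12(W), 6(W) — all W, so L
n=14: →13(L), so W
n=15: →14(W), 8(W) — all W, so L
n=16: →15(L), so W
n=17: →16(W), 10(W) — all W, so L
n=18: →17(L), so W
n=19: →18(W), 12(W) — all W, so L
n=20: →19(L), so W
n=21: →20(W), 14(W) — all W, so L
n=22: →21(L), so W
n=23: →22(W), 16(W) — all W, so L
n=24: →23(L), so W
n=25: →24(W), 18(W) — all W, so L
n=26: →25(L), so W
n=27: →26(W), 20(W) — all W, so L
n=28: →27(L), so W
n=29: →28(W), 22(W) — all W, so L
n=30: →29(L), so W
n=31: →30(W), 24(W) — all W, so L
n=32: →31(L), so W
n=33: →32(W), 26(W) — all W, so L
n=34: →33(L), so W
n=35: →34(W), 28(W) — all W, so L
n=36: →35(L), so W
n=37: →36(W), 30(W) — all W, so L
n=38: →37(L), so W
From 38 Rosa can remove 1, leaving 37, reaching an L position.

Rosa wins.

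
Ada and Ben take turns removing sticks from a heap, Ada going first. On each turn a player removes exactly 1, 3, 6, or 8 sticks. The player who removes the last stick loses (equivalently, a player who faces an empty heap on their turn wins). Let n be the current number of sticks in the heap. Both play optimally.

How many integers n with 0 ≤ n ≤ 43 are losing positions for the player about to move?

Label each position W (a win for the player to move) or L (a loss). A position with no legal move is W; any other position is W exactly when some move reaches an L, and L when every move reaches a W.
n=0: no move; the opponent has just taken the last stick and therefore loses → W
n=1: the only move is to 0(W), a W ⇒ L
n=2: can move to 1, which is L ⇒ W
n=3: moves to 2(W), 0(W); every one is W ⇒ L
n=4: can move to 3, which is L ⇒ W
n=5: moves to 4(W), 2(W); every one is W ⇒ L
n=6: can move to 5, which is L ⇒ W
n=7: can move to 1, which is L ⇒ W
n=8: can move to 5, which is L ⇒ W
n=9: can move to 3, which is L ⇒ W
n=10: moves to 9(W), 7(W), 4(W), 2(W); every one is W ⇒ L
n=11: can move to 10, which is L ⇒ W
n=12: moves to 11(W), 9(W), 6(W), 4(W); every one is W ⇒ L
n=13: can move to 12, which is L ⇒ W
n=14: moves to 13(W), 11(W), 8(W), 6(W); every one is W ⇒ L
n=15: can move to 14, which is L ⇒ W
n=16: can move to 10, which is L ⇒ W
n=17: can move to 14, which is L ⇒ W
n=18: can move to 12, which is L ⇒ W
n=19: moves to 18(W), 16(W), 13(W), 11(W); every one is W ⇒ L
n=20: can move to 19, which is L ⇒ W
n=21: moves to 20(W), 18(W), 15(W), 13(W); every one is W ⇒ L
n=22: can move to 21, which is L ⇒ W
n=23: moves to 22(W), 20(W), 17(W), 15(W); every one is W ⇒ L
n=24: can move to 23, which is L ⇒ W
n=25: can move to 19, which is L ⇒ W
n=26: can move to 23, which is L ⇒ W
n=27: can move to 21, which is L ⇒ W
n=28: moves to 27(W), 25(W), 22(W), 20(W); every one is W ⇒ L
n=29: can move to 28, which is L ⇒ W
n=30: moves to 29(W), 27(W), 24(W), 22(W); every one is W ⇒ L
n=31: can move to 30, which is L ⇒ W
n=32: moves to 31(W), 29(W), 26(W), 24(W); every one is W ⇒ L
n=33: can move to 32, which is L ⇒ W
n=34: can move to 28, which is L ⇒ W
n=35: can move to 32, which is L ⇒ W
n=36: can move to 30, which is L ⇒ W
n=37: moves to 36(W), 34(W), 31(W), 29(W); every one is W ⇒ L
n=38: can move to 37, which is L ⇒ W
n=39: moves to 38(W), 36(W), 33(W), 31(W); every one is W ⇒ L
n=40: can move to 39, which is L ⇒ W
n=41: moves to 40(W), 38(W), 35(W), 33(W); every one is W ⇒ L
n=42: can move to 41, which is L ⇒ W
n=43: can move to 37, which is L ⇒ W
L entries with 0 ≤ n ≤ 43: n = 1, 3, 5, 10, 12, 14, 19, 21, 23, 28, 30, 32, 37, 39, 41; that makes 15.

15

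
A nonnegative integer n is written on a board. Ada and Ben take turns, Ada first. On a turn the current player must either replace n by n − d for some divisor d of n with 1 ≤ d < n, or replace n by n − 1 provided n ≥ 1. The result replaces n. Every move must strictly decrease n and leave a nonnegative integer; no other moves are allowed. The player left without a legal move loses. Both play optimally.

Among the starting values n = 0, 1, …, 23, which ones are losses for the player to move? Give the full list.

Positions with no move are L. A position that does have a move is losing for the player to move precisely when every available move leads to a winning position for the opponent. Fill in the labels:
n=0: no move → L
n=1: W (go to 0, an L position)
n=2: L (sole option 1(W) is W)
n=3: W (go to 2, an L position)
n=4: W (go to 2, an L position)
n=5: L (sole option 4(W) is W)
n=6: W (go to 5, an L position)
n=7: L (sole option 6(W) is W)
n=8: W (go to 7, an L position)
n=9: L (options 6(W), 8(W) are all W)
n=10: W (go to 5, an L position)
n=11: L (sole option 10(W) is W)
n=12: W (go to 9, an L position)
n=13: L (sole option 12(W) is W)
n=14: W (go to 7, an L position)
n=15: L (options 10(W), 12(W), 14(W) are all W)
n=16: W (go to 15, an L position)
n=17: L (sole option 16(W) is W)
n=18: W (go to 9, an L position)
n=19: L (sole option 18(W) is W)
n=20: W (go to 15, an L position)
n=21: L (options 14(W), 18(W), 20(W) are all W)
n=22: W (go to 11, an L position)
n=23: L (sole option 22(W) is W)
The losing starting values of n are exactly the entries labelled L in this table (12 of them).

0, 2, 5, 7, 9, 11, 13, 15, 17, 19, 21, 23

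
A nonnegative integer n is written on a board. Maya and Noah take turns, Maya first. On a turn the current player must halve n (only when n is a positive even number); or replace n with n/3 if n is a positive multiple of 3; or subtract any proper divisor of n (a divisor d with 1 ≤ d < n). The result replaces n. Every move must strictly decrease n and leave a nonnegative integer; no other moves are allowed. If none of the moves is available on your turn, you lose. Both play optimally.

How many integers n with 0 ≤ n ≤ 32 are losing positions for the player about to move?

Positions with no move are L. A position that does have a move is losing for the player to move precisely when every available move leads to a winning position for the opponent. Fill in the labels:
n=0: no move → L
n=1: no move → L
n=2: →1(L), so W
n=3: →1(L), so W
n=4: →2(W), 3(W) — all W, so L
n=5: →4(L), so W
n=6: →4(L), so W
n=7: →6(W) only, which is W, so L
n=8: →4(L), so W
n=9: →3(W), 6(W), 8(W) — all W, so L
n=10: →9(L), so W
n=11: →10(W) only, which is W, so L
n=12: →4(L), so W
n=13: →12(W) only, which is W, so L
n=14: →7(L), so W
n=15: →5(W), 10(W), 12(W), 14(W) — all W, so L
n=16: →15(L), so W
n=17: →16(W) only, which is W, so L
n=18: →9(L), so W
n=19: →18(W) only, which is W, so L
n=20: →15(L), so W
n=21: →7(L), so W
n=22: →11(L), so W
n=23: →22(W) only, which is W, so L
n=24: →23(L), so W
n=25: →20(W), 24(W) — all W, so L
n=26: →13(L), so W
n=27: →9(L), so W
n=28: →14(W), 21(W), 24(W), 26(W), 27(W) — all W, so L
n=29: →28(L), so W
n=30: →15(L), so W
n=31: →30(W) only, which is W, so L
n=32: →28(L), so W
L entries with 0 ≤ n ≤ 32: n = 0, 1, 4, 7, 9, 11, 13, 15, 17, 19, 23, 25, 28, 31; that makes 14.

14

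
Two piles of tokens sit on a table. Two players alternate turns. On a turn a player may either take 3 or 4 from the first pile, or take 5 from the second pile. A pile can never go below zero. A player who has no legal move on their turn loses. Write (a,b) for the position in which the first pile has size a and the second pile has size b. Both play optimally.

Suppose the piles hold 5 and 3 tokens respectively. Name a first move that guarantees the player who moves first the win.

Move to (2,3).

Use the standard recursion: the mover loses at a terminal position; elsewhere, the mover wins exactly when some move hands the opponent an L position.
No move ever increases a pile, so every position that can arise here has a ≤ 5 and b ≤ 3; it is enough to label the cells with 0 ≤ a ≤ 5 and 0 ≤ b ≤ 3.
Every move lowers a or b (never raises either), so fill the grid row by row in increasing a, and left to right within a row: each cell's successors are then already labelled.
      b=0  b=1  b=2  b=3
a=0:    L    L    L    L
a=1:    L    L    L    L
a=2:    L    L    L    L
a=3:    W    W    W    W
a=4:    W    W    W    W
a=5:    W    W    W    W
Cells with no legal move (terminal, hence L): (0,0), (0,1), (0,2), (0,3), (1,0), (1,1), (1,2), (1,3), (2,0), (2,1), (2,2), (2,3).
Every other cell has at least one move into one of the L cells above, so it is W.
From (5,3), the L positions reachable in one move are: (2,3), (1,3). Any move reaching one of these is winning.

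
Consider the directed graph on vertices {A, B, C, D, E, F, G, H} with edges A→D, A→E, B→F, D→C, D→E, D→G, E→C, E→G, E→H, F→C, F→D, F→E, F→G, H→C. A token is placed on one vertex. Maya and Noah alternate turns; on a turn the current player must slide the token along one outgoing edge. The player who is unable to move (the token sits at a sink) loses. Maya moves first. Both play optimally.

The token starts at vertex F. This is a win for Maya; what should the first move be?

Move to C.

Work bottom-up. With no move the player to move loses. Otherwise the position is W if at least one move leads to an L position for the opponent, and L if every move leads to a W.
Every edge goes from a vertex to one that appears earlier in the order G, C, H, E, D, A, F, B, so processing vertices in that order labels each vertex after all of its successors.
G: no outgoing edge → L
C: no outgoing edge → L
H: W (go to C, an L position)
E: W (go to C, an L position)
D: W (go to C, an L position)
A: L (options D(W), E(W) are all W)
F: W (go to C, an L position)
B: L (sole option F(W) is W)
From F, the L positions reachable in one move are: C, G. Any move reaching one of these is winning.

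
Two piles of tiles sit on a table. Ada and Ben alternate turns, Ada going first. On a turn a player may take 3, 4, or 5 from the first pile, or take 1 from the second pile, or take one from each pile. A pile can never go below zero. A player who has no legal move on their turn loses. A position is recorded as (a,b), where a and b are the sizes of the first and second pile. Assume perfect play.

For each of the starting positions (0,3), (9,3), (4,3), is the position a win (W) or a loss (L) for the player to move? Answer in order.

(0,3): W, (9,3): W, (4,3): L

Label each position W (a win for the player to move) or L (a loss). A position with no legal move is L; any other position is W exactly when some move reaches an L, and L when every move reaches a W.
No move ever increases a pile, so every position that can arise here has a ≤ 9 and b ≤ 3; it is enough to label the cells with 0 ≤ a ≤ 9 and 0 ≤ b ≤ 3.
Every move lowers a or b (never raises either), so fill the grid row by row in increasing a, and left to right within a row: each cell's successors are then already labelled.
      b=0  b=1  b=2  b=3
a=0:    L    W    L    W
a=1:    L    W    L    W
a=2:    L    W    L    W
a=3:    W    W    W    W
a=4:    W    L    W    L
a=5:    W    L    W    L
a=6:    W    L    W    L
a=7:    W    W    W    W
a=8:    L    W    L    W
a=9:    L    W    L    W
Cells with no legal move (terminal, hence L): (0,0), (1,0), (2,0).
The remaining L cells, each justified by listing all of its moves:
(0,2): the only move is to (0,1)(W), a W ⇒ L
(1,2): moves to (1,1)(W), (0,1)(W); every one is W ⇒ L
(2,2): moves to (2,1)(W), (1,1)(W); every one is W ⇒ L
(4,1): moves to (1,1)(W), (0,1)(W), (4,0)(W), (3,0)(W); every one is W ⇒ L
(4,3): moves to (1,3)(W), (0,3)(W), (4,2)(W), (3,2)(W); every one is W ⇒ L
(5,1): moves to (2,1)(W), (1,1)(W), (0,1)(W), (5,0)(W), (4,0)(W); every one is W ⇒ L
(5,3): moves to (2,3)(W), (1,3)(W), (0,3)(W), (5,2)(W), (4,2)(W); every one is W ⇒ L
(6,1): moves to (3,1)(W), (2,1)(W), (1,1)(W), (6,0)(W), (5,0)(W); every one is W ⇒ L
(6,3): moves to (3,3)(W), (2,3)(W), (1,3)(W), (6,2)(W), (5,2)(W); every one is W ⇒ L
(8,0): moves to (5,0)(W), (4,0)(W), (3,0)(W); every one is W ⇒ L
(8,2): moves to (5,2)(W), (4,2)(W), (3,2)(W), (8,1)(W), (7,1)(W); every one is W ⇒ L
(9,0): moves to (6,0)(W), (5,0)(W), (4,0)(W); every one is W ⇒ L
(9,2): moves to (6,2)(W), (5,2)(W), (4,2)(W), (9,1)(W), (8,1)(W); every one is W ⇒ L
Every other cell has at least one move into one of the L cells above, so it is W.
(0,3): the move to (0,2) reaches an L cell, so W
(9,3): the move to (6,3) reaches an L cell, so W
(4,3): one of the L cells justified above, so L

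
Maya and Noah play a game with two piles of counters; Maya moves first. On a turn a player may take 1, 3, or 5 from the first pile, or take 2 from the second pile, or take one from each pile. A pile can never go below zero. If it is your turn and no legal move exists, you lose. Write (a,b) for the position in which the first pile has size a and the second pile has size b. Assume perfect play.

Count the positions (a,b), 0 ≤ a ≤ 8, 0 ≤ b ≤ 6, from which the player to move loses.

Compute win/loss labels from the base case upward. A position with no move is L. Any other position is W if it can reach an L in one move, else L.
Every move lowers a or b (never raises either), so fill the grid row by row in increasing a, and left to right within a row: each cell's successors are then already labelled.
      b=0  b=1  b=2  b=3  b=4  b=5  b=6
a=0:    L    L    W    W    L    L    W
a=1:    W    W    W    L    W    W    W
a=2:    L    L    W    W    W    L    L
a=3:    W    W    W    L    W    W    W
a=4:    L    L    W    W    W    L    L
a=5:    W    W    W    L    W    W    W
a=6:    L    L    W    W    W    L    L
a=7:    W    W    W    L    L    W    W
a=8:    L    L    W    W    W    W    L
Cells with no legal move (terminal, hence L): (0,0), (0,1).
The remaining L cells, each justified by listing all of its moves:
(0,4): L (sole option (0,2)(W) is W)
(0,5): L (sole option (0,3)(W) is W)
(1,3): L (options (0,3)(W), (1,1)(W), (0,2)(W) are all W)
(2,0): L (sole option (1,0)(W) is W)
(2,1): L (options (1,1)(W), (1,0)(W) are all W)
(2,5): L (options (1,5)(W), (2,3)(W), (1,4)(W) are all W)
(2,6): L (options (1,6)(W), (2,4)(W), (1,5)(W) are all W)
(3,3): L (options (2,3)(W), (0,3)(W), (3,1)(W), (2,2)(W) are all W)
(4,0): L (options (3,0)(W), (1,0)(W) are all W)
(4,1): L (options (3,1)(W), (1,1)(W), (3,0)(W) are all W)
(4,5): L (options (3,5)(W), (1,5)(W), (4,3)(W), (3,4)(W) are all W)
(4,6): L (options (3,6)(W), (1,6)(W), (4,4)(W), (3,5)(W) are all W)
(5,3): L (options (4,3)(W), (2,3)(W), (0,3)(W), (5,1)(W), (4,2)(W) are all W)
(6,0): L (options (5,0)(W), (3,0)(W), (1,0)(W) are all W)
(6,1): L (options (5,1)(W), (3,1)(W), (1,1)(W), (5,0)(W) are all W)
(6,5): L (options (5,5)(W), (3,5)(W), (1,5)(W), (6,3)(W), (5,4)(W) are all W)
(6,6): L (options (5,6)(W), (3,6)(W), (1,6)(W), (6,4)(W), (5,5)(W) are all W)
(7,3): L (options (6,3)(W), (4,3)(W), (2,3)(W), (7,1)(W), (6,2)(W) are all W)
(7,4): L (options (6,4)(W), (4,4)(W), (2,4)(W), (7,2)(W), (6,3)(W) are all W)
(8,0): L (options (7,0)(W), (5,0)(W), (3,0)(W) are all W)
(8,1): L (options (7,1)(W), (5,1)(W), (3,1)(W), (7,0)(W) are all W)
(8,6): L (options (7,6)(W), (5,6)(W), (3,6)(W), (8,4)(W), (7,5)(W) are all W)
Every other cell has at least one move into one of the L cells above, so it is W.
L cells per row: a=0: 4, a=1: 1, a=2: 4, a=3: 1, a=4: 4, a=5: 1, a=6: 4, a=7: 2, a=8: 3; total 24.

24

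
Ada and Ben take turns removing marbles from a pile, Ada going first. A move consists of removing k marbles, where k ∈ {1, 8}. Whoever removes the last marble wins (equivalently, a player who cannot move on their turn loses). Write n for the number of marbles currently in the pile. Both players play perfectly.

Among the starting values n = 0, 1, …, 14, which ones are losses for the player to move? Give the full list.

0, 2, 4, 6, 9, 11, 13

Build the W/L table. Terminal = L. A non-terminal position is W if it has a move to some L; otherwise it is L.
n=0: no move → L
n=1: can move to 0, which is L ⇒ W
n=2: the only move is to 1(W), a W ⇒ L
n=3: can move to 2, which is L ⇒ W
n=4: the only move is to 3(W), a W ⇒ L
n=5: can move to 4, which is L ⇒ W
n=6: the only move is to 5(W), a W ⇒ L
n=7: can move to 6, which is L ⇒ W
n=8: can move to 0, which is L ⇒ W
n=9: moves to 8(W), 1(W); every one is W ⇒ L
n=10: can move to 9, which is L ⇒ W
n=11: moves to 10(W), 3(W); every one is W ⇒ L
n=12: can move to 11, which is L ⇒ W
n=13: moves to 12(W), 5(W); every one is W ⇒ L
n=14: can move to 13, which is L ⇒ W
The losing starting values of n are exactly the entries labelled L in this table (7 of them).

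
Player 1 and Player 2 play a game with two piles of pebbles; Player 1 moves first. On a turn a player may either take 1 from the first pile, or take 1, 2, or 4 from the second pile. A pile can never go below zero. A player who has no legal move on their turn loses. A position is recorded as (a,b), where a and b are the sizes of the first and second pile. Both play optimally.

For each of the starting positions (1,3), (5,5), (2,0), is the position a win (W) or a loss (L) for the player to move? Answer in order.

Classify positions by backward induction: terminal positions (no move available) are L. From any other position, the mover wins iff some move reaches an L.
No move ever increases a pile, so every position that can arise here has a ≤ 5 and b ≤ 5; it is enough to label the cells with 0 ≤ a ≤ 5 and 0 ≤ b ≤ 5.
Every move lowers a or b (never raises either), so fill the grid row by row in increasing a, and left to right within a row: each cell's successors are then already labelled.
      b=0  b=1  b=2  b=3  b=4  b=5
a=0:    L    W    W    L    W    W
a=1:    W    L    W    W    L    W
a=2:    L    W    W    L    W    W
a=3:    W    L    W    W    L    W
a=4:    L    W    W    L    W    W
a=5:    W    L    W    W    L    W
Cells with no legal move (terminal, hence L): (0,0).
The remaining L cells, each justified by listing all of its moves:
(0,3): only reaches (0,2)(W), (0,1)(W), all W → L
(1,1): only reaches (0,1)(W), (1,0)(W), all W → L
(1,4): only reaches (0,4)(W), (1,3)(W), (1,2)(W), (1,0)(W), all W → L
(2,0): only reaches (1,0)(W), which is W → L
(2,3): only reaches (1,3)(W), (2,2)(W), (2,1)(W), all W → L
(3,1): only reaches (2,1)(W), (3,0)(W), all W → L
(3,4): only reaches (2,4)(W), (3,3)(W), (3,2)(W), (3,0)(W), all W → L
(4,0): only reaches (3,0)(W), which is W → L
(4,3): only reaches (3,3)(W), (4,2)(W), (4,1)(W), all W → L
(5,1): only reaches (4,1)(W), (5,0)(W), all W → L
(5,4): only reaches (4,4)(W), (5,3)(W), (5,2)(W), (5,0)(W), all W → L
Every other cell has at least one move into one of the L cells above, so it is W.
(1,3): the move to (0,3) reaches an L cell, so W
(5,5): the move to (5,4) reaches an L cell, so W
(2,0): one of the L cells justified above, so L

(1,3): W, (5,5): W, (2,0): L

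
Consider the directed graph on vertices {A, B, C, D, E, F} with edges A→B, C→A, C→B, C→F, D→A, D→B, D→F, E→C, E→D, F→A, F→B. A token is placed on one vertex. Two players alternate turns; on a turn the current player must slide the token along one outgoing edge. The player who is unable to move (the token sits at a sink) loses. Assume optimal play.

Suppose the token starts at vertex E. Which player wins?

The second player wins.

Build the W/L table. Terminal = L. A non-terminal position is W if it has a move to some L; otherwise it is L.
Every edge goes from a vertex to one that appears earlier in the order B, A, F, C, D, E, so processing vertices in that order labels each vertex after all of its successors.
B: no outgoing edge → L
A: →B(L), so W
F: →B(L), so W
C: →B(L), so W
D: →B(L), so W
E: →D(W), C(W) — all W, so L
The starting position E is L: whatever the player to move does, the opponent receives a W position.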